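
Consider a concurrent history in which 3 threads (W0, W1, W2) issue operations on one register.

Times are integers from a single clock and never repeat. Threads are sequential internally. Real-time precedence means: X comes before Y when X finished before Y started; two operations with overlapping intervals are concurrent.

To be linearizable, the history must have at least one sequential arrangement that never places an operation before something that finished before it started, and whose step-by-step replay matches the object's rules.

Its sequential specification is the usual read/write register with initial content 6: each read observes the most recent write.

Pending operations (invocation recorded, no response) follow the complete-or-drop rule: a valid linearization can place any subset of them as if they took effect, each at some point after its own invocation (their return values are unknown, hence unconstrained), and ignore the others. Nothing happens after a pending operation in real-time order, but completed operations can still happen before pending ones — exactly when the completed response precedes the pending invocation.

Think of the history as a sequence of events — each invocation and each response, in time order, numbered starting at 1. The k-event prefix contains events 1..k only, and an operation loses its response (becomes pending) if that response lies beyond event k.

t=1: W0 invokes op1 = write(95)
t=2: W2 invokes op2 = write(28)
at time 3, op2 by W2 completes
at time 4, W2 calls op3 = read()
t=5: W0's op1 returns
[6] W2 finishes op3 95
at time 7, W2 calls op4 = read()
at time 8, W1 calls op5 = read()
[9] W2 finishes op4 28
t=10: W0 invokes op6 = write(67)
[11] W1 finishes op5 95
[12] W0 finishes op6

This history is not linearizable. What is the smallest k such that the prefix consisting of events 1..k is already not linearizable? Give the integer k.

9

events 1..8 are linearizable, e.g. via op2, op1, op3:
1. op2 write(28), leaving value 28
2. op1 write(95), leaving value 95
3. op3 read() → 95, leaving value 95
include event 9 — op4 responding at 9 — and every candidate order breaks
no completion choice of the 1 pending operation (op5) rescues it — every subset was tried
sample order op1, op2, op3, op4 (pending dropped) stalls at step 3 — op3 read() → 95 has no legal effect
sample order op2, op1, op3, op4 (pending dropped) stalls at step 4 — op4 read() → 28 has no legal effect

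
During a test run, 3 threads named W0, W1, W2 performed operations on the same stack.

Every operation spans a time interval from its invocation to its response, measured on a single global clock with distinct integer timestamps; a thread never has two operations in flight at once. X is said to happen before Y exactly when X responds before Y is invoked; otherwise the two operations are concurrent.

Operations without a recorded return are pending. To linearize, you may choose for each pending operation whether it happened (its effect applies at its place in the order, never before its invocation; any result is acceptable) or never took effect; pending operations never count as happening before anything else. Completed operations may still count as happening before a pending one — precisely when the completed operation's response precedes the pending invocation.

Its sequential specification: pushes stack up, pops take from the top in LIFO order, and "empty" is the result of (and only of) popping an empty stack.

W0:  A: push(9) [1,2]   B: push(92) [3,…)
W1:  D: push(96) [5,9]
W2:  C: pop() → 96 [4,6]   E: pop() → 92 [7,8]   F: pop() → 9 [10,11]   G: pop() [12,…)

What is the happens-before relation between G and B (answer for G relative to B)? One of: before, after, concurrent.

G spans [12,…), B spans [3,…)
the intervals overlap in both directions

concurrent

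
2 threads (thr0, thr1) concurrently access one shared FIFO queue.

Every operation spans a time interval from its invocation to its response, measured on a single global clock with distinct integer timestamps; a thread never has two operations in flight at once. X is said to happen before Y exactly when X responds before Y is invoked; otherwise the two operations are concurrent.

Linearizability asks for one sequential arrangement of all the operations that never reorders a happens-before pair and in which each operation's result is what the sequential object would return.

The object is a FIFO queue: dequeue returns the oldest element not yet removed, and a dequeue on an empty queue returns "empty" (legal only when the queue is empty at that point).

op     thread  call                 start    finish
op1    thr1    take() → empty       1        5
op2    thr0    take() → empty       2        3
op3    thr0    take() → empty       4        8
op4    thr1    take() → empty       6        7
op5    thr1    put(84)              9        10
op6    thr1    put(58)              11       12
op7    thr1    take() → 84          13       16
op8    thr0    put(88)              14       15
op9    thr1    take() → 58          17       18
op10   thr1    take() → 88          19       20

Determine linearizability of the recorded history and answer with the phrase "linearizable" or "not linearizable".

witness order: op1, op2, op3, op4, op5, op6, op7, op8, op9, op10
step 1: op1 take() → empty — queue <>
step 2: op2 take() → empty — queue <>
step 3: op3 take() → empty — queue <>
step 4: op4 take() → empty — queue <>
step 5: op5 put(84) — queue <84>
step 6: op6 put(58) — queue <84,58>
step 7: op7 take() → 84 — queue <58>
step 8: op8 put(88) — queue <58,88>
step 9: op9 take() → 58 — queue <88>
step 10: op10 take() → 88 — queue <>

linearizable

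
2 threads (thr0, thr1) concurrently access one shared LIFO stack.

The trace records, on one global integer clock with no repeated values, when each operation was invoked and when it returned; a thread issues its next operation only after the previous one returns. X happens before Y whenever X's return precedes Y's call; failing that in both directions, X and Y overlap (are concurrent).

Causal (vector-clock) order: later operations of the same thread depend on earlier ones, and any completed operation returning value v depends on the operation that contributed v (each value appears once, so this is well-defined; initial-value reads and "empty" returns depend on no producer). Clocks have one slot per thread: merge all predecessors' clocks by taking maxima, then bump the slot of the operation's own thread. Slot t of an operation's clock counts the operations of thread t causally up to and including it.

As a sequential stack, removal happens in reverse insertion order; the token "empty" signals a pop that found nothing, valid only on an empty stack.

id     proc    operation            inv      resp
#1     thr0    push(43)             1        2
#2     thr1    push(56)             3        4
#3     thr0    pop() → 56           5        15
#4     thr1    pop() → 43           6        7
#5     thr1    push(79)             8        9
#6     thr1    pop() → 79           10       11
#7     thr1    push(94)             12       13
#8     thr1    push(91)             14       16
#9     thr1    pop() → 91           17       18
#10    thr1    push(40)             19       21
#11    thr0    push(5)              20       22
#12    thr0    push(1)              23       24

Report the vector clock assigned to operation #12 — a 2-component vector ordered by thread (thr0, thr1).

(4, 1)

VC(#2, invoked at 3): no causal predecessors; +1 on thr1 → (0, 1)
VC(#1, invoked at 1): no causal predecessors; +1 on thr0 → (1, 0)
#4, invoked 6, takes VC(#1)=(1, 0), VC(#2)=(0, 1) under max, adds 1 for thr1 → (1, 2)
#3, invoked 5, takes VC(#1)=(1, 0), VC(#2)=(0, 1) under max, adds 1 for thr0 → (2, 1)
#5, invoked 8, takes VC(#4)=(1, 2) under max, adds 1 for thr1 → (1, 3)
#11, invoked 20, takes VC(#3)=(2, 1) under max, adds 1 for thr0 → (3, 1)
#6, invoked 10, takes VC(#5)=(1, 3) under max, adds 1 for thr1 → (1, 4)
#12, invoked 23, takes VC(#11)=(3, 1) under max, adds 1 for thr0 → (4, 1)
#7, invoked 12, takes VC(#6)=(1, 4) under max, adds 1 for thr1 → (1, 5)
#8, invoked 14, takes VC(#7)=(1, 5) under max, adds 1 for thr1 → (1, 6)
#9, invoked 17, takes VC(#8)=(1, 6) under max, adds 1 for thr1 → (1, 7)
#10, invoked 19, takes VC(#9)=(1, 7) under max, adds 1 for thr1 → (1, 8)
target: VC(#12) = (4, 1)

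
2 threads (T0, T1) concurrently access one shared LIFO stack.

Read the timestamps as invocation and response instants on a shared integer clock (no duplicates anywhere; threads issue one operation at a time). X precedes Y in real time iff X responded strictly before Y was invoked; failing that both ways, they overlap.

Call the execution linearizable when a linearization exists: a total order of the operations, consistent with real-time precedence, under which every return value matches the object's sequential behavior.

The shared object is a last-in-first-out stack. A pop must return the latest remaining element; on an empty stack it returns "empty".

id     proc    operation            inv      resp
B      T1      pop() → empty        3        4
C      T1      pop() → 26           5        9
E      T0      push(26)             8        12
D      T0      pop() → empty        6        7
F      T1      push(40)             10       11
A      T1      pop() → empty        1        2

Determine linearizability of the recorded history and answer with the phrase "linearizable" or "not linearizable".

linearizable

witness order: A, B, D, E, C, F
1. A pop() → empty, leaving stack <>
2. B pop() → empty, leaving stack <>
3. D pop() → empty, leaving stack <>
4. E push(26), leaving stack <26>
5. C pop() → 26, leaving stack <>
6. F push(40), leaving stack <40>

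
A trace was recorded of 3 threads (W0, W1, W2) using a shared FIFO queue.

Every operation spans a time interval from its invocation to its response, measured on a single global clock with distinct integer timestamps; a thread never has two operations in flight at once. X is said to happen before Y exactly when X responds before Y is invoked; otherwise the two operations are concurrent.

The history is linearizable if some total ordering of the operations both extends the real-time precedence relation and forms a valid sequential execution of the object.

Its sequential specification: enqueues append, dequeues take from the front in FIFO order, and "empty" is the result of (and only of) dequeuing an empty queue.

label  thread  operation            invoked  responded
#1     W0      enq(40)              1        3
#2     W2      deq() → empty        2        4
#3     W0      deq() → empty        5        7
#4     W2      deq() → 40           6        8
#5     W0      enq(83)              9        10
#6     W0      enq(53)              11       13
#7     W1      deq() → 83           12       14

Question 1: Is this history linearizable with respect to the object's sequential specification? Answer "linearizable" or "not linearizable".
witness order: #2, #1, #4, #3, #5, #6, #7
after step 1 (#2 deq() → empty): queue <>
after step 2 (#1 enq(40)): queue <40>
after step 3 (#4 deq() → 40): queue <>
after step 4 (#3 deq() → empty): queue <>
after step 5 (#5 enq(83)): queue <83>
after step 6 (#6 enq(53)): queue <83,53>
after step 7 (#7 deq() → 83): queue <53>

linearizable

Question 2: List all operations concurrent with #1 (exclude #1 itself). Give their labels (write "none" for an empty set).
Answer: #2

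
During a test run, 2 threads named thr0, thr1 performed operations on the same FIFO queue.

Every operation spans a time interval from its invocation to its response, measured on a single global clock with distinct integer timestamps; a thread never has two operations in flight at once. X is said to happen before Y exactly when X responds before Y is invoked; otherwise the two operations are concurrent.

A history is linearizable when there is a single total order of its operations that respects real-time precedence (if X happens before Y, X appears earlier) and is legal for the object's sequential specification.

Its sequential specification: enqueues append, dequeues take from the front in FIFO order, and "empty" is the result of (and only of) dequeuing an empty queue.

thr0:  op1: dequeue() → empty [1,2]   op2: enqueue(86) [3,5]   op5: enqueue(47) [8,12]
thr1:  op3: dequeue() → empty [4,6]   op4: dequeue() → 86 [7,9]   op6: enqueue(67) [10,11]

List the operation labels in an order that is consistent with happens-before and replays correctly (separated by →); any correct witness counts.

op1 → op3 → op2 → op4 → op5 → op6

1. op1 dequeue() → empty, leaving queue <>
2. op3 dequeue() → empty, leaving queue <>
3. op2 enqueue(86), leaving queue <86>
4. op4 dequeue() → 86, leaving queue <>
5. op5 enqueue(47), leaving queue <47>
6. op6 enqueue(67), leaving queue <47,67>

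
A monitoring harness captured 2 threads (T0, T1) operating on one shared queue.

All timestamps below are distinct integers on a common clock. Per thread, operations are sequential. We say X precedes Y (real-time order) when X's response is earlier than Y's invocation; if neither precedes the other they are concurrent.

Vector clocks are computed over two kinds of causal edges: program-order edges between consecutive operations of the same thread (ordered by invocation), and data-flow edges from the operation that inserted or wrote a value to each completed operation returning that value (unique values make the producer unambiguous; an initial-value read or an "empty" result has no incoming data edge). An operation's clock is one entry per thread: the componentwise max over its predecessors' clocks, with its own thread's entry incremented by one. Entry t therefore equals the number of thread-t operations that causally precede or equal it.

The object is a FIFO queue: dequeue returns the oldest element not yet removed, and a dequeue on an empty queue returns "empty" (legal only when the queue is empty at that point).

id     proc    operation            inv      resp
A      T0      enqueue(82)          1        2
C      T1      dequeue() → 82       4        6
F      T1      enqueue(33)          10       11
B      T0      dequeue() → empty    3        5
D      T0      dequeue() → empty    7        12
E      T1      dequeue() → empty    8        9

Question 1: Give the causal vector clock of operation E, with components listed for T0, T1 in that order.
A (invocation 1): nothing precedes it; T0's component alone gives (1, 0)
invoked at 4, C merges VC(A)=(1, 0) and bumps T1's slot → (1, 1)
invoked at 3, B merges VC(A)=(1, 0) and bumps T0's slot → (2, 0)
invoked at 8, E merges VC(C)=(1, 1) and bumps T1's slot → (1, 2)
invoked at 7, D merges VC(B)=(2, 0) and bumps T0's slot → (3, 0)
invoked at 10, F merges VC(E)=(1, 2) and bumps T1's slot → (1, 3)
target: VC(E) = (1, 2)

(1, 2)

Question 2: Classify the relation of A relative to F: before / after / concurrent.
A spans [1,2], F spans [10,11]
resp(A)=2 < inv(F)=10

before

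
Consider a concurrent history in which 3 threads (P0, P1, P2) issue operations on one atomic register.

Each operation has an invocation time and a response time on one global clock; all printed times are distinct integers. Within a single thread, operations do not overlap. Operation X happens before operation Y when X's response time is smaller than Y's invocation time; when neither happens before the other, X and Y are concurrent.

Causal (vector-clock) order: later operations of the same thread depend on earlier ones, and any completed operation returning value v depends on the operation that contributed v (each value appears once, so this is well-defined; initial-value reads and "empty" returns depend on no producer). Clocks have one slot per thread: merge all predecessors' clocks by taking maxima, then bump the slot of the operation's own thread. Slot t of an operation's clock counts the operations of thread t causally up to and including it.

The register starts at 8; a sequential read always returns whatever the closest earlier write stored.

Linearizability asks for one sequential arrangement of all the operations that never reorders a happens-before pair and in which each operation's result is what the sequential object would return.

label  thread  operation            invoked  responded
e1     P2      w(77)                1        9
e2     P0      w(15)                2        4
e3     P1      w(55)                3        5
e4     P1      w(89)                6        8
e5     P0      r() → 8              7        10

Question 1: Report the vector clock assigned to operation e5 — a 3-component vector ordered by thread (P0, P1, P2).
Answer: (2, 0, 0)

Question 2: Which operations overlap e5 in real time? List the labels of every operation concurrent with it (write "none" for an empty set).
Answer: e1, e4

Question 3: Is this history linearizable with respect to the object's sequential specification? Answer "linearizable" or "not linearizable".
the violation lands at event 10, e5's response at time 10: events 1..9 linearize, events 1..10 do not
all 20 real-time-respecting orders fail — 5 completed atomic register operations, no legal replay
for example e1, e2, e3, e4, e5 fails at step 5: e5 r() → 8 is not legal there
for example e1, e2, e3, e5, e4 fails at step 4: e5 r() → 8 is not legal there

not linearizable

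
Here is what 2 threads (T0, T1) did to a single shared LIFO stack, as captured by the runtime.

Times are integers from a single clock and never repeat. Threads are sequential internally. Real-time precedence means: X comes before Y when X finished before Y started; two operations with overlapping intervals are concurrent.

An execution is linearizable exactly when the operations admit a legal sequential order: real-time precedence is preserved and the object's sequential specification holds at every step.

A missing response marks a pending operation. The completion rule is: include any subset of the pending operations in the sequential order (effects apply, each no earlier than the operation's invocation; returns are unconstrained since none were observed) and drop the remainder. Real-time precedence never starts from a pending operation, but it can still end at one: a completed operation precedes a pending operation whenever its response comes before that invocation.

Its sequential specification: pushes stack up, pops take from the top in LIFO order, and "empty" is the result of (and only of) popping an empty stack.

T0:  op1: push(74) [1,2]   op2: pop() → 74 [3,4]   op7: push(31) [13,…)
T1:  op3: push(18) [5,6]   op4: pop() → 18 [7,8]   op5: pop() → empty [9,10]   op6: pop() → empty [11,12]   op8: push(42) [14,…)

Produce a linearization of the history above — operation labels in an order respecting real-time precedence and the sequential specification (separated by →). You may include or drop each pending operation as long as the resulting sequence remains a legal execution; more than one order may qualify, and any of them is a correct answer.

op1 → op2 → op3 → op4 → op5 → op6

step 1: op1 push(74) — stack <74>
step 2: op2 pop() → 74 — stack <>
step 3: op3 push(18) — stack <18>
step 4: op4 pop() → 18 — stack <>
step 5: op5 pop() → empty — stack <>
step 6: op6 pop() → empty — stack <>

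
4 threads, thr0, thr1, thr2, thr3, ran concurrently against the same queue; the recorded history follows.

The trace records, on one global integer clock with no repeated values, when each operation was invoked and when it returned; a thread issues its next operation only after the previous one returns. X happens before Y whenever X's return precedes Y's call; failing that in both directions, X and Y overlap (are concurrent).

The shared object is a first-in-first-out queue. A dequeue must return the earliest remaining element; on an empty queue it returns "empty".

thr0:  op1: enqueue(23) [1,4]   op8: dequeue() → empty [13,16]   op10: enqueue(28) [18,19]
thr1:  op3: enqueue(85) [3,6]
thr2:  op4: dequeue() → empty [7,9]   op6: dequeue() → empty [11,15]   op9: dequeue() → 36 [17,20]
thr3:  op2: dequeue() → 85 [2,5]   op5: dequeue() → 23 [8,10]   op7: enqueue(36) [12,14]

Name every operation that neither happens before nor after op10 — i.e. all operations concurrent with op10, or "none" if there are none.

op9

op10 spans [18,19]: anything still running between times 18 and 19 counts as concurrent
op1 [1,4]: before
op2 [2,5]: before
op3 [3,6]: before
op4 [7,9]: before
op5 [8,10]: before
op6 [11,15]: before
op7 [12,14]: before
op8 [13,16]: before
op9 [17,20]: concurrent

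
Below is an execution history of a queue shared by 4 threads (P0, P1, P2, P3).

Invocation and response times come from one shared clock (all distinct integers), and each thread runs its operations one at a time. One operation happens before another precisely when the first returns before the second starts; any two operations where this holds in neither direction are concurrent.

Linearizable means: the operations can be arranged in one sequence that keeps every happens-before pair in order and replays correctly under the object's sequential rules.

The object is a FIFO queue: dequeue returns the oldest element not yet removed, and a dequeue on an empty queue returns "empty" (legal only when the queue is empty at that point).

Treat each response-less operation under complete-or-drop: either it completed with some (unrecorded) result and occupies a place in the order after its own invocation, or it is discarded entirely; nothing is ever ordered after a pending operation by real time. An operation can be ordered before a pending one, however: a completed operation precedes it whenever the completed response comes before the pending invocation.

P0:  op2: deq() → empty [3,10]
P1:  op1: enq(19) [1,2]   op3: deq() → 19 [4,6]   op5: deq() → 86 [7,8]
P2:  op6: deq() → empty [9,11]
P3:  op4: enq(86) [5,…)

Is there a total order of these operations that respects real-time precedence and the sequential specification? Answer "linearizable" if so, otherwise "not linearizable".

a witness: op1, op3, op2, op4, op5, op6
step 1: op1 enq(19) — queue <19>
step 2: op3 deq() → 19 — queue <>
step 3: op2 deq() → empty — queue <>
step 4: op4 enq(86) (pending, included) — queue <86>
step 5: op5 deq() → 86 — queue <>
step 6: op6 deq() → empty — queue <>

linearizable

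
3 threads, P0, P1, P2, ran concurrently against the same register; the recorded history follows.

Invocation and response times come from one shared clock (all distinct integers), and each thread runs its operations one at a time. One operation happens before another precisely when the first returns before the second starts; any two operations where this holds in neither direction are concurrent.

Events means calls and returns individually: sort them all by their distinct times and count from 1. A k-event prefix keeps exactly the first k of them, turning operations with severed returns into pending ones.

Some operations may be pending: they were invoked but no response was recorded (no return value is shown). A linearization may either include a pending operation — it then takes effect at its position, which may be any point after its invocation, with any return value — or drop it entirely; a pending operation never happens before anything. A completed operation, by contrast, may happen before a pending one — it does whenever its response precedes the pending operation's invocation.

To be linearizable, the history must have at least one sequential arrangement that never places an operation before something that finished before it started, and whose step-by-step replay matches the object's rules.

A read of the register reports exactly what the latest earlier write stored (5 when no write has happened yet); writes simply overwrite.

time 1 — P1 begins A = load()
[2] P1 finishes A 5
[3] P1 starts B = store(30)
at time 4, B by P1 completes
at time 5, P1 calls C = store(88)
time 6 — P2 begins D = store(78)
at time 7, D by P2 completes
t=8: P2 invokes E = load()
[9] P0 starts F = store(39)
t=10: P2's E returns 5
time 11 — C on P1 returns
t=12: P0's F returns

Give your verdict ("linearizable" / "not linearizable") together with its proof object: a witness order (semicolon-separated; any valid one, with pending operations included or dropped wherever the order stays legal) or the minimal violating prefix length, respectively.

cut after 9 events: linearizable; cut after 10 events (E responds, time 10): not linearizable
one real-time candidate order over the 4 completed operations — the register replay rejects it
no escape via the 2 pending operations (C, F): every completion choice fails
one such order, A, B, D, E (pending dropped), breaks at step 4 where E load() → 5 is illegal

not linearizable — minimal violating prefix: 10 events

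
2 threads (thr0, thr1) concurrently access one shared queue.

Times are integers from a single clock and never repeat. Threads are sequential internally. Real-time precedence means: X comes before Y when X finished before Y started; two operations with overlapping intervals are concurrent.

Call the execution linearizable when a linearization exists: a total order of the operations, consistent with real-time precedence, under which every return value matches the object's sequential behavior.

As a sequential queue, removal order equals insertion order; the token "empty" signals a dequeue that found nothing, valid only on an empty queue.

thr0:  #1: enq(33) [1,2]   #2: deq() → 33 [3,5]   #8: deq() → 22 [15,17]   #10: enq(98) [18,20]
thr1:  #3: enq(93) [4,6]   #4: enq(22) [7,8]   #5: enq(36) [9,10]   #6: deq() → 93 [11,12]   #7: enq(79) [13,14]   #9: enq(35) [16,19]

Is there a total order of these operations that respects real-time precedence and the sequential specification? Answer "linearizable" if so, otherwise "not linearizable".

a witness: #1, #2, #3, #4, #5, #6, #7, #8, #9, #10
1. #1 enq(33), leaving queue <33>
2. #2 deq() → 33, leaving queue <>
3. #3 enq(93), leaving queue <93>
4. #4 enq(22), leaving queue <93,22>
5. #5 enq(36), leaving queue <93,22,36>
6. #6 deq() → 93, leaving queue <22,36>
7. #7 enq(79), leaving queue <22,36,79>
8. #8 deq() → 22, leaving queue <36,79>
9. #9 enq(35), leaving queue <36,79,35>
10. #10 enq(98), leaving queue <36,79,35,98>

linearizable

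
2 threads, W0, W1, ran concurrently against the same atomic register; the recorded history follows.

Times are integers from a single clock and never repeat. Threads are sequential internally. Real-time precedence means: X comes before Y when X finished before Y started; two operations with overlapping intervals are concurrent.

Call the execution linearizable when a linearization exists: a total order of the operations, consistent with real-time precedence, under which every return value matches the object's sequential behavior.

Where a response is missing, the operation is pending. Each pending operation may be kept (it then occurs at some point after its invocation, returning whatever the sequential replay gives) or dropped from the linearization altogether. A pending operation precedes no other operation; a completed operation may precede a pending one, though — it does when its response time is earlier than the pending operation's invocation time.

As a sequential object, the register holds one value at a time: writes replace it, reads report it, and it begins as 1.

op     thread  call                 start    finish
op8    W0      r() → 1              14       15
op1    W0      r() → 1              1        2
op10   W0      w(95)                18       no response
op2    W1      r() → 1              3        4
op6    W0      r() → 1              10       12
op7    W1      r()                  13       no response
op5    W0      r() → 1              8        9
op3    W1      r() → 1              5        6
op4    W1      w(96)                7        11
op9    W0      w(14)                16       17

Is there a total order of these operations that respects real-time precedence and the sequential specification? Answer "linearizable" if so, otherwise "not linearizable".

events 1..14 are fine; event 15 — the response of op8 at time 15 — makes the prefix non-linearizable
real-time-consistent orders of the 7 completed operations: 3 — all fail the atomic register replay
include/drop combinations of the 1 pending operation (op7) were all tried; none helps
one such order, op1, op2, op3, op4, op5, op6, op8 (pending dropped), breaks at step 5 where op5 r() → 1 is illegal
one such order, op1, op2, op3, op5, op4, op6, op8 (pending dropped), breaks at step 6 where op6 r() → 1 is illegal

not linearizable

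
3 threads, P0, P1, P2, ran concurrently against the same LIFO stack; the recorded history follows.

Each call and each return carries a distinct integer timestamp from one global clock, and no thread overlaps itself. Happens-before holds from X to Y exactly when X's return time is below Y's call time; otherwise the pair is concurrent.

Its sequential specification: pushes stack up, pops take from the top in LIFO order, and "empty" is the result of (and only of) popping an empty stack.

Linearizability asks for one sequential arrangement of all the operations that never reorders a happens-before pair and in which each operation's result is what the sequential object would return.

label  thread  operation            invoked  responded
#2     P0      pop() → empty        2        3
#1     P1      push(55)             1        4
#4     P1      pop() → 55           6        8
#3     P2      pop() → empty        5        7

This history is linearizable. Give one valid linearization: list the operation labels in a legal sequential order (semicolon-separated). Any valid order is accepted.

#2; #1; #4; #3

step 1: #2 pop() → empty — stack <>
step 2: #1 push(55) — stack <55>
step 3: #4 pop() → 55 — stack <>
step 4: #3 pop() → empty — stack <>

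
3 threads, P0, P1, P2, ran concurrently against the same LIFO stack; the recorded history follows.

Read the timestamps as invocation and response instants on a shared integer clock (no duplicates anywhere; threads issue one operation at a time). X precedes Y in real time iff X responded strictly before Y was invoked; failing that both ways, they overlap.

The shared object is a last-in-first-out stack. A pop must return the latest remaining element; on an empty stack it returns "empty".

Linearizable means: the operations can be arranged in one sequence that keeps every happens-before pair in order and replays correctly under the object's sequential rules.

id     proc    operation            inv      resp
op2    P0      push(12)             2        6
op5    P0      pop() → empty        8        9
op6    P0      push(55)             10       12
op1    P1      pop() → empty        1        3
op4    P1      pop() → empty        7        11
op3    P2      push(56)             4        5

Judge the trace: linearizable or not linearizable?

events 1..8 are fine; event 9 — the response of op5 at time 9 — makes the prefix non-linearizable
every one of the 3 real-time-consistent orders over 4 completed LIFO stack ops fails the sequential spec
completion choices over the 1 pending operation (op4) were checked; none helps
sample order op1, op2, op3, op5 (pending dropped) stalls at step 4 — op5 pop() → empty has no legal effect
sample order op1, op3, op2, op5 (pending dropped) stalls at step 4 — op5 pop() → empty has no legal effect

not linearizable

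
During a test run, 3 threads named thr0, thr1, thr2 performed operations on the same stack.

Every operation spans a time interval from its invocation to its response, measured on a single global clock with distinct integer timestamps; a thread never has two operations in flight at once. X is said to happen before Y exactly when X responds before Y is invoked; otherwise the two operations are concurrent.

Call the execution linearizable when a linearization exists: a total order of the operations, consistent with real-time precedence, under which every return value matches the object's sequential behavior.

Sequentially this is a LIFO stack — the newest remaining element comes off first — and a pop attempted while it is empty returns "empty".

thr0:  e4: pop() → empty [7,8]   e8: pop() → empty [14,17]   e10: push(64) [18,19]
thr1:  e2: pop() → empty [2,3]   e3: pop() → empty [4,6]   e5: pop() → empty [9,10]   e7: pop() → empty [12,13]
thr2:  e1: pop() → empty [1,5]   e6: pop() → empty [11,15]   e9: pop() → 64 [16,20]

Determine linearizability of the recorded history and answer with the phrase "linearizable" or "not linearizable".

linearizable

a witness: e1, e2, e3, e4, e5, e6, e7, e8, e10, e9
1. e1 pop() → empty, leaving stack <>
2. e2 pop() → empty, leaving stack <>
3. e3 pop() → empty, leaving stack <>
4. e4 pop() → empty, leaving stack <>
5. e5 pop() → empty, leaving stack <>
6. e6 pop() → empty, leaving stack <>
7. e7 pop() → empty, leaving stack <>
8. e8 pop() → empty, leaving stack <>
9. e10 push(64), leaving stack <64>
10. e9 pop() → 64, leaving stack <>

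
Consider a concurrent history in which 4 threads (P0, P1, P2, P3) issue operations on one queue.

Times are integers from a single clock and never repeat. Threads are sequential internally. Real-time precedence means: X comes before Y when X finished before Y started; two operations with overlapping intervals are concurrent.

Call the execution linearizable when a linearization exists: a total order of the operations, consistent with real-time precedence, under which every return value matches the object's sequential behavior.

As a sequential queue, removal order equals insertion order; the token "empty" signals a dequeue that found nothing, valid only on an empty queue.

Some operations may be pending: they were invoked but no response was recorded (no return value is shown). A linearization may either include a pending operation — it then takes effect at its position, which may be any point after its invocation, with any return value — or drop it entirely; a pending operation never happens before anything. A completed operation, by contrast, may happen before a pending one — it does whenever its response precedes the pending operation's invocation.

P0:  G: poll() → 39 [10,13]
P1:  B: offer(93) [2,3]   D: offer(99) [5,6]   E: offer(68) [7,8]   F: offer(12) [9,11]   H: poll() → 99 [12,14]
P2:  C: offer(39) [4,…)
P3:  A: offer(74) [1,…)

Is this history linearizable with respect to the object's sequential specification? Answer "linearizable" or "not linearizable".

prefix check: 1..13 passes, 1..14 fails once H's time-14 response joins
checked exhaustively: 3 real-time-consistent orders of 6 completed operations, zero legal queue replays
including or dropping the 2 pending operations (A, C) in any combination fails
take B, D, E, F, G, H (pending dropped): step 5 already fails, because G poll() → 39 cannot occur there
take B, D, E, F, H, G (pending dropped): step 5 already fails, because H poll() → 99 cannot occur there

not linearizable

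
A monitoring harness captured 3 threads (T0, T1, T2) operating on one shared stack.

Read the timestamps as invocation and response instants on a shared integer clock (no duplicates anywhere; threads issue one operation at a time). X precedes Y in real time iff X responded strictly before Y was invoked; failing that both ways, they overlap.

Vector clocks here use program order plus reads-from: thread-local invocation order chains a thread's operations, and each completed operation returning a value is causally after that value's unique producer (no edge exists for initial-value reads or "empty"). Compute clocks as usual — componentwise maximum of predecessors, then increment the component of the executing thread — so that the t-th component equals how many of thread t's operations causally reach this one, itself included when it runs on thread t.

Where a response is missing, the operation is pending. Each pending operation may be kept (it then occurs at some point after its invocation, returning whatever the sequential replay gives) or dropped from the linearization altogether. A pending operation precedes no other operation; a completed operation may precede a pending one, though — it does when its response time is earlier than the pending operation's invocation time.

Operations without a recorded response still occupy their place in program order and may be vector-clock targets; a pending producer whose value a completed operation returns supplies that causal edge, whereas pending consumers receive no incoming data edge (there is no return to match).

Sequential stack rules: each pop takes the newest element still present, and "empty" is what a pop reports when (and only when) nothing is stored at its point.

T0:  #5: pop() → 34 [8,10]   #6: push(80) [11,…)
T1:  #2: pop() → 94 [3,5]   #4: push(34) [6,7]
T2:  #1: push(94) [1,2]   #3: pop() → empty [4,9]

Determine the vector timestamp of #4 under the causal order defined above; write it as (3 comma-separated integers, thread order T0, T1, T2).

VC(#1, invoked at 1): no causal predecessors; +1 on T2 → (0, 0, 1)
#3, invoked 4, takes VC(#1)=(0, 0, 1) under max, adds 1 for T2 → (0, 0, 2)
#2, invoked 3, takes VC(#1)=(0, 0, 1) under max, adds 1 for T1 → (0, 1, 1)
#4, invoked 6, takes VC(#2)=(0, 1, 1) under max, adds 1 for T1 → (0, 2, 1)
#5, invoked 8, takes VC(#4)=(0, 2, 1) under max, adds 1 for T0 → (1, 2, 1)
#6, invoked 11, takes VC(#5)=(1, 2, 1) under max, adds 1 for T0 → (2, 2, 1)
target: VC(#4) = (0, 2, 1)

(0, 2, 1)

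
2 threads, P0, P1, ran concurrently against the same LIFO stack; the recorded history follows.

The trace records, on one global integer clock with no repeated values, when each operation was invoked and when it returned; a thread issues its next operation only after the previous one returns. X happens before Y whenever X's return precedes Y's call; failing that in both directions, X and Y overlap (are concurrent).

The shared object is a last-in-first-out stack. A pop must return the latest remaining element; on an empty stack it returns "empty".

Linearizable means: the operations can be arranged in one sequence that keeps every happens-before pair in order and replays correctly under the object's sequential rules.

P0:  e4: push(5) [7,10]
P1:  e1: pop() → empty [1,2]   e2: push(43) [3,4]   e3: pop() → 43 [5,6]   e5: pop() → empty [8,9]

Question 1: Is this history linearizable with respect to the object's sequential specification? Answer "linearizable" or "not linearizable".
one valid linearization: e1, e2, e3, e5, e4
1. e1 pop() → empty, leaving stack <>
2. e2 push(43), leaving stack <43>
3. e3 pop() → 43, leaving stack <>
4. e5 pop() → empty, leaving stack <>
5. e4 push(5), leaving stack <5>

linearizable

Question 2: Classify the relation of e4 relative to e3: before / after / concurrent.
e4 spans [7,10], e3 spans [5,6]
resp(e3)=6 < inv(e4)=7

after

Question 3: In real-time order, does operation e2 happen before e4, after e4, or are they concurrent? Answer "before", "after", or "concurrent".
e2 spans [3,4], e4 spans [7,10]
resp(e2)=4 < inv(e4)=7

before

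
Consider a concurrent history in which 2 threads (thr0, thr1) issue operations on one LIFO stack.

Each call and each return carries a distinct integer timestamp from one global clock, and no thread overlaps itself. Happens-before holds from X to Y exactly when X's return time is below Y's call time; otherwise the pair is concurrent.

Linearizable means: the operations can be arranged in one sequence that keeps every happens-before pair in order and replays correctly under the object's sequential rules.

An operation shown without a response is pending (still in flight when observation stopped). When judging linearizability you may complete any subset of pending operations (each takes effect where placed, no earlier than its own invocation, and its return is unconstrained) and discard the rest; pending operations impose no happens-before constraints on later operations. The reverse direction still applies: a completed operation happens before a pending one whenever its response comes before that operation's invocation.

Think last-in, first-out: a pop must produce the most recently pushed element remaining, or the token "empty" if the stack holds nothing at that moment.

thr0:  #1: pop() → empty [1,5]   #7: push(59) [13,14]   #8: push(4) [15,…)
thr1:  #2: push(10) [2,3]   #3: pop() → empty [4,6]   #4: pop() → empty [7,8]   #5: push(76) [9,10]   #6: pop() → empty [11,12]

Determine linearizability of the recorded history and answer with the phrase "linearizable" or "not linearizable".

not linearizable

already the first 6 events (up to #3's response at time 6) admit no linearization; the first 5 still do
every one of the 3 real-time-consistent orders over 3 completed LIFO stack ops fails the sequential spec
take #1, #2, #3: step 3 already fails, because #3 pop() → empty cannot occur there
take #2, #1, #3: step 2 already fails, because #1 pop() → empty cannot occur there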